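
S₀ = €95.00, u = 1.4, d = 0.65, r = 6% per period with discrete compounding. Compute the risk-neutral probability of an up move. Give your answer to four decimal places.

p = 0.5467

Risk-neutral probability p = (1 + 0.06 − 0.65)/(1.4 − 0.65) = 0.4100/0.7500 = 0.5467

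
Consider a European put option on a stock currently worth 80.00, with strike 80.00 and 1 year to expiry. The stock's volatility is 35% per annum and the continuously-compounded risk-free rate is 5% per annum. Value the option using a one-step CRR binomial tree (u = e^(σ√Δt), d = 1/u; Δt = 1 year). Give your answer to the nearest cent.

11.57

CRR parameters: u = e^(σ√Δt) = e^(0.35·√1) = 1.4191, d = 1/u = 0.7047
Per-period rate: rΔt = 0.05·1 = 0.05, so R = e^0.05 = 1.0513
Risk-neutral probability p = (e^0.05 − 0.7047)/(1.4191 − 0.7047) = 0.3466/0.7144 = 0.4852
Terminal stock prices: S_u = 113.5, S_d = 56.38
Terminal payoffs (K − S): max(-33.53, 0) = 0, max(23.62, 0) = 23.62
Node 0 (S = 80): V_0 = e^(−0.05)·[0.4852·0.0000 + 0.5148·23.6250] = 11.5700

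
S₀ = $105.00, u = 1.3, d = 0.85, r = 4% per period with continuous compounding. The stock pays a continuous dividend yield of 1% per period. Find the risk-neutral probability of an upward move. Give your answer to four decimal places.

p = 0.4010

Per-period risk-free factor R = e^0.04 = 1.0408; dividend-adjusted growth = e^(0.04−0.01) = 1.0305.
Risk-neutral probability p = (1.0305 − 0.85)/(1.3 − 0.85) = 0.1805/0.4500 = 0.4010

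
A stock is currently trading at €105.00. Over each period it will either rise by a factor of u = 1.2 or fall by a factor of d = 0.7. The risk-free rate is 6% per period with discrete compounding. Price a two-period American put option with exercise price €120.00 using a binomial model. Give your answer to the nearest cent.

Risk-neutral probability p = (1 + 0.06 − 0.7)/(1.2 − 0.7) = 0.3600/0.5000 = 0.7200
Terminal stock prices: S_uu = 151.2, S_ud = 88.2, S_dd = 51.45
Terminal payoffs (K − S): max(-31.2, 0) = 0, max(31.8, 0) = 31.8, max(68.55, 0) = 68.55
Node u (S = 126): continuation = 1/1.06·[0.7200·0.0000 + 0.2800·31.8000] = 8.4000; exercise value = 0.0000 ≤ continuation, so V_u = 8.4000
Node d (S = 73.5): continuation = 1/1.06·[0.7200·31.8000 + 0.2800·68.5500] = 39.7075; exercise value = 46.5000 > continuation, so V_d = 46.5000 (exercise)
Node 0 (S = 105): continuation = 1/1.06·[0.7200·8.4000 + 0.2800·46.5000] = 17.9887; exercise value = 15.0000 ≤ continuation, so V_0 = 17.9887

€17.99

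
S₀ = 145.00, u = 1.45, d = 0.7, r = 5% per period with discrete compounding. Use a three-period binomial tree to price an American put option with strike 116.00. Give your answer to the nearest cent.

Risk-neutral probability p = (1 + 0.05 − 0.7)/(1.45 − 0.7) = 0.3500/0.7500 = 0.4667
Terminal stock prices: S_uuu = 442.1, S_uud = 213.4, S_udd = 103, S_ddd = 49.73
Terminal payoffs (K − S): max(-326.1, 0) = 0, max(-97.4, 0) = 0, max(12.98, 0) = 12.98, max(66.27, 0) = 66.27
Node uu (S = 304.9): continuation = 1/1.05·[0.4667·0.0000 + 0.5333·0.0000] = 0.0000; exercise value = 0.0000 ≤ continuation, so V_uu = 0.0000
Node ud (S = 147.2): continuation = 1/1.05·[0.4667·0.0000 + 0.5333·12.9775] = 6.5917; exercise value = 0.0000 ≤ continuation, so V_ud = 6.5917
Node dd (S = 71.05): continuation = 1/1.05·[0.4667·12.9775 + 0.5333·66.2650] = 39.4262; exercise value = 44.9500 > continuation, so V_dd = 44.9500 (exercise)
Node u (S = 210.2): continuation = 1/1.05·[0.4667·0.0000 + 0.5333·6.5917] = 3.3482; exercise value = 0.0000 ≤ continuation, so V_u = 3.3482
Node d (S = 101.5): continuation = 1/1.05·[0.4667·6.5917 + 0.5333·44.9500] = 25.7614; exercise value = 14.5000 ≤ continuation, so V_d = 25.7614
Node 0 (S = 145): continuation = 1/1.05·[0.4667·3.3482 + 0.5333·25.7614] = 14.5732; exercise value = 0.0000 ≤ continuation, so V_0 = 14.5732

14.57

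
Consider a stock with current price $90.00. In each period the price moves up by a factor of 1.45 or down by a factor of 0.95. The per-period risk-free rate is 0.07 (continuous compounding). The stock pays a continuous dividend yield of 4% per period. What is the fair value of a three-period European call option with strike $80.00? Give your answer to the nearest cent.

Per-period risk-free factor R = e^0.07 = 1.0725; dividend-adjusted growth = e^(0.07−0.04) = 1.0305.
Risk-neutral probability p = (1.0305 − 0.95)/(1.45 − 0.95) = 0.0805/0.5000 = 0.1609
Terminal stock prices: S_uuu = 274.4, S_uud = 179.8, S_udd = 117.8, S_ddd = 77.16
Terminal payoffs (S − K): max(194.4, 0) = 194.4, max(99.76, 0) = 99.76, max(37.78, 0) = 37.78, max(-2.836, 0) = 0
Node uu (S = 189.2): V_uu = e^(−0.07)·[0.1609·194.3762 + 0.8391·99.7637] = 107.2139
Node ud (S = 124): V_ud = e^(−0.07)·[0.1609·99.7637 + 0.8391·37.7762] = 44.5224
Node dd (S = 81.22): V_dd = e^(−0.07)·[0.1609·37.7762 + 0.8391·0.0000] = 5.6676
Node u (S = 130.5): V_u = e^(−0.07)·[0.1609·107.2139 + 0.8391·44.5224] = 50.9180
Node d (S = 85.5): V_d = e^(−0.07)·[0.1609·44.5224 + 0.8391·5.6676] = 11.1138
Node 0 (S = 90): V_0 = e^(−0.07)·[0.1609·50.9180 + 0.8391·11.1138] = 16.3343

$16.33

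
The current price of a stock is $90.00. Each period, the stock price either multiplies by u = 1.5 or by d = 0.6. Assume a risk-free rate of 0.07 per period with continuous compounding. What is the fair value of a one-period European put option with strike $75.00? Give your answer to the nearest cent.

$9.30

Risk-neutral probability p = (e^0.07 − 0.6)/(1.5 − 0.6) = 0.4725/0.9000 = 0.5250
Terminal stock prices: S_u = 135, S_d = 54
Terminal payoffs (K − S): max(-60, 0) = 0, max(21, 0) = 21
Node 0 (S = 90): V_0 = e^(−0.07)·[0.5250·0.0000 + 0.4750·21.0000] = 9.3005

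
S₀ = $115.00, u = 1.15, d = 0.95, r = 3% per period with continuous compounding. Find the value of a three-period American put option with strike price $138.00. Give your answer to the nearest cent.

Risk-neutral probability p = (e^0.03 − 0.95)/(1.15 − 0.95) = 0.0805/0.2000 = 0.4023
Terminal stock prices: S_uuu = 174.9, S_uud = 144.5, S_udd = 119.4, S_ddd = 98.6
Terminal payoffs (K − S): max(-36.9, 0) = 0, max(-6.483, 0) = 0, max(18.64, 0) = 18.64, max(39.4, 0) = 39.4
Node uu (S = 152.1): continuation = e^(−0.03)·[0.4023·0.0000 + 0.5977·0.0000] = 0.0000; exercise value = 0.0000 ≤ continuation, so V_uu = 0.0000
Node ud (S = 125.6): continuation = e^(−0.03)·[0.4023·0.0000 + 0.5977·18.6444] = 10.8149; exercise value = 12.3625 > continuation, so V_ud = 12.3625 (exercise)
Node dd (S = 103.8): continuation = e^(−0.03)·[0.4023·18.6444 + 0.5977·39.4019] = 30.1340; exercise value = 34.2125 > continuation, so V_dd = 34.2125 (exercise)
Node u (S = 132.2): continuation = e^(−0.03)·[0.4023·0.0000 + 0.5977·12.3625] = 7.1710; exercise value = 5.7500 ≤ continuation, so V_u = 7.1710
Node d (S = 109.2): continuation = e^(−0.03)·[0.4023·12.3625 + 0.5977·34.2125] = 24.6715; exercise value = 28.7500 > continuation, so V_d = 28.7500 (exercise)
Node 0 (S = 115): continuation = e^(−0.03)·[0.4023·7.1710 + 0.5977·28.7500] = 19.4762; exercise value = 23.0000 > continuation, so V_0 = 23.0000 (exercise)

$23.00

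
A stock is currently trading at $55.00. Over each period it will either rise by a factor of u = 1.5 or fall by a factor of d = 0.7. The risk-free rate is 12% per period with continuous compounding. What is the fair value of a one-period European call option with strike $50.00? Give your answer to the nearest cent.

$15.40

Risk-neutral probability p = (e^0.12 − 0.7)/(1.5 − 0.7) = 0.4275/0.8000 = 0.5344
Terminal stock prices: S_u = 82.5, S_d = 38.5
Terminal payoffs (S − K): max(32.5, 0) = 32.5, max(-11.5, 0) = 0
Node 0 (S = 55): V_0 = e^(−0.12)·[0.5344·32.5000 + 0.4656·0.0000] = 15.4032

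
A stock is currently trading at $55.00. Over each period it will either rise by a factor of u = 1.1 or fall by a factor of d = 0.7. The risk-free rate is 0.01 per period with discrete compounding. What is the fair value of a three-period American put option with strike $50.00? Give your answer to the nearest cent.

Risk-neutral probability p = (1 + 0.01 − 0.7)/(1.1 − 0.7) = 0.3100/0.4000 = 0.7750
Terminal stock prices: S_uuu = 73.21, S_uud = 46.59, S_udd = 29.64, S_ddd = 18.86
Terminal payoffs (K − S): max(-23.21, 0) = 0, max(3.415, 0) = 3.415, max(20.36, 0) = 20.36, max(31.14, 0) = 31.14
Node uu (S = 66.55): continuation = 1/1.01·[0.7750·0.0000 + 0.2250·3.4150] = 0.7608; exercise value = 0.0000 ≤ continuation, so V_uu = 0.7608
Node ud (S = 42.35): continuation = 1/1.01·[0.7750·3.4150 + 0.2250·20.3550] = 7.1550; exercise value = 7.6500 > continuation, so V_ud = 7.6500 (exercise)
Node dd (S = 26.95): continuation = 1/1.01·[0.7750·20.3550 + 0.2250·31.1350] = 22.5550; exercise value = 23.0500 > continuation, so V_dd = 23.0500 (exercise)
Node u (S = 60.5): continuation = 1/1.01·[0.7750·0.7608 + 0.2250·7.6500] = 2.2880; exercise value = 0.0000 ≤ continuation, so V_u = 2.2880
Node d (S = 38.5): continuation = 1/1.01·[0.7750·7.6500 + 0.2250·23.0500] = 11.0050; exercise value = 11.5000 > continuation, so V_d = 11.5000 (exercise)
Node 0 (S = 55): continuation = 1/1.01·[0.7750·2.2880 + 0.2250·11.5000] = 4.3175; exercise value = 0.0000 ≤ continuation, so V_0 = 4.3175

$4.32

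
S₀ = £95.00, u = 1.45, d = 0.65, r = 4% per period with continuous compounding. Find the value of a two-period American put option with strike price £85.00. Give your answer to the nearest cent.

Risk-neutral probability p = (e^0.04 − 0.65)/(1.45 − 0.65) = 0.3908/0.8000 = 0.4885
Terminal stock prices: S_uu = 199.7, S_ud = 89.54, S_dd = 40.14
Terminal payoffs (K − S): max(-114.7, 0) = 0, max(-4.538, 0) = 0, max(44.86, 0) = 44.86
Node u (S = 137.8): continuation = e^(−0.04)·[0.4885·0.0000 + 0.5115·0.0000] = 0.0000; exercise value = 0.0000 ≤ continuation, so V_u = 0.0000
Node d (S = 61.75): continuation = e^(−0.04)·[0.4885·0.0000 + 0.5115·44.8625] = 22.0468; exercise value = 23.2500 > continuation, so V_d = 23.2500 (exercise)
Node 0 (S = 95): continuation = e^(−0.04)·[0.4885·0.0000 + 0.5115·23.2500] = 11.4258; exercise value = 0.0000 ≤ continuation, so V_0 = 11.4258

£11.43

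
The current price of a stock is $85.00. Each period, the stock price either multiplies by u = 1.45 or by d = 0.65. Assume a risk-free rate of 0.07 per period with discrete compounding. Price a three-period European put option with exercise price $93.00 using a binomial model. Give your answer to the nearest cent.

$17.97

Risk-neutral probability p = (1 + 0.07 − 0.65)/(1.45 − 0.65) = 0.4200/0.8000 = 0.5250
Terminal stock prices: S_uuu = 259.1, S_uud = 116.2, S_udd = 52.07, S_ddd = 23.34
Terminal payoffs (K − S): max(-166.1, 0) = 0, max(-23.16, 0) = 0, max(40.93, 0) = 40.93, max(69.66, 0) = 69.66
Node uu (S = 178.7): V_uu = 1/1.07·[0.5250·0.0000 + 0.4750·0.0000] = 0.0000
Node ud (S = 80.11): V_ud = 1/1.07·[0.5250·0.0000 + 0.4750·40.9269] = 18.1685
Node dd (S = 35.91): V_dd = 1/1.07·[0.5250·40.9269 + 0.4750·69.6569] = 51.0034
Node u (S = 123.2): V_u = 1/1.07·[0.5250·0.0000 + 0.4750·18.1685] = 8.0654
Node d (S = 55.25): V_d = 1/1.07·[0.5250·18.1685 + 0.4750·51.0034] = 31.5561
Node 0 (S = 85): V_0 = 1/1.07·[0.5250·8.0654 + 0.4750·31.5561] = 17.9659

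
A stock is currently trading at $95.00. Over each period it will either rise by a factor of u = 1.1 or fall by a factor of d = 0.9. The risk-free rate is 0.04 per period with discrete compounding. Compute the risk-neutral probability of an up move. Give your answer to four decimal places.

p = 0.7000

Risk-neutral probability p = (1 + 0.04 − 0.9)/(1.1 − 0.9) = 0.1400/0.2000 = 0.7000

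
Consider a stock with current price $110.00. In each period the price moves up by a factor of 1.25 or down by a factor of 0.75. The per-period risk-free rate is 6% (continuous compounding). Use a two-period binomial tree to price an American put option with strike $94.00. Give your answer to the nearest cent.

Risk-neutral probability p = (e^0.06 − 0.75)/(1.25 − 0.75) = 0.3118/0.5000 = 0.6237
Terminal stock prices: S_uu = 171.9, S_ud = 103.1, S_dd = 61.88
Terminal payoffs (K − S): max(-77.88, 0) = 0, max(-9.125, 0) = 0, max(32.12, 0) = 32.12
Node u (S = 137.5): continuation = e^(−0.06)·[0.6237·0.0000 + 0.3763·0.0000] = 0.0000; exercise value = 0.0000 ≤ continuation, so V_u = 0.0000
Node d (S = 82.5): continuation = e^(−0.06)·[0.6237·0.0000 + 0.3763·32.1250] = 11.3855; exercise value = 11.5000 > continuation, so V_d = 11.5000 (exercise)
Node 0 (S = 110): continuation = e^(−0.06)·[0.6237·0.0000 + 0.3763·11.5000] = 4.0757; exercise value = 0.0000 ≤ continuation, so V_0 = 4.0757

$4.08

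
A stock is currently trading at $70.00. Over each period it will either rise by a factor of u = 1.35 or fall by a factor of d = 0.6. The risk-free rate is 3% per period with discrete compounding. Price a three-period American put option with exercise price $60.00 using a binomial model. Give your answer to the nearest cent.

$10.93

Risk-neutral probability p = (1 + 0.03 − 0.6)/(1.35 − 0.6) = 0.4300/0.7500 = 0.5733
Terminal stock prices: S_uuu = 172.2, S_uud = 76.55, S_udd = 34.02, S_ddd = 15.12
Terminal payoffs (K − S): max(-112.2, 0) = 0, max(-16.55, 0) = 0, max(25.98, 0) = 25.98, max(44.88, 0) = 44.88
Node uu (S = 127.6): continuation = 1/1.03·[0.5733·0.0000 + 0.4267·0.0000] = 0.0000; exercise value = 0.0000 ≤ continuation, so V_uu = 0.0000
Node ud (S = 56.7): continuation = 1/1.03·[0.5733·0.0000 + 0.4267·25.9800] = 10.7619; exercise value = 3.3000 ≤ continuation, so V_ud = 10.7619
Node dd (S = 25.2): continuation = 1/1.03·[0.5733·25.9800 + 0.4267·44.8800] = 33.0524; exercise value = 34.8000 > continuation, so V_dd = 34.8000 (exercise)
Node u (S = 94.5): continuation = 1/1.03·[0.5733·0.0000 + 0.4267·10.7619] = 4.4580; exercise value = 0.0000 ≤ continuation, so V_u = 4.4580
Node d (S = 42): continuation = 1/1.03·[0.5733·10.7619 + 0.4267·34.8000] = 20.4060; exercise value = 18.0000 ≤ continuation, so V_d = 20.4060
Node 0 (S = 70): continuation = 1/1.03·[0.5733·4.4580 + 0.4267·20.4060] = 10.9345; exercise value = 0.0000 ≤ continuation, so V_0 = 10.9345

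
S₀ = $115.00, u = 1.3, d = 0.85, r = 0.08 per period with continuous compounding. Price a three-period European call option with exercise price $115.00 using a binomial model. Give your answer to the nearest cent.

Risk-neutral probability p = (e^0.08 − 0.85)/(1.3 − 0.85) = 0.2333/0.4500 = 0.5184
Terminal stock prices: S_uuu = 252.7, S_uud = 165.2, S_udd = 108, S_ddd = 70.62
Terminal payoffs (S − K): max(137.7, 0) = 137.7, max(50.2, 0) = 50.2, max(-6.986, 0) = 0, max(-44.38, 0) = 0
Node uu (S = 194.4): V_uu = e^(−0.08)·[0.5184·137.6550 + 0.4816·50.1975] = 88.1916
Node ud (S = 127.1): V_ud = e^(−0.08)·[0.5184·50.1975 + 0.4816·0.0000] = 24.0224
Node dd (S = 83.09): V_dd = e^(−0.08)·[0.5184·0.0000 + 0.4816·0.0000] = 0.0000
Node u (S = 149.5): V_u = e^(−0.08)·[0.5184·88.1916 + 0.4816·24.0224] = 52.8842
Node d (S = 97.75): V_d = e^(−0.08)·[0.5184·24.0224 + 0.4816·0.0000] = 11.4961
Node 0 (S = 115): V_0 = e^(−0.08)·[0.5184·52.8842 + 0.4816·11.4961] = 30.4188

$30.42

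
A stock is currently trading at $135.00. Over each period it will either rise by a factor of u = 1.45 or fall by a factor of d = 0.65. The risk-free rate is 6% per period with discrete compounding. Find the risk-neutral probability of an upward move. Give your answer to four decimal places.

Risk-neutral probability p = (1 + 0.06 − 0.65)/(1.45 − 0.65) = 0.4100/0.8000 = 0.5125

p = 0.5125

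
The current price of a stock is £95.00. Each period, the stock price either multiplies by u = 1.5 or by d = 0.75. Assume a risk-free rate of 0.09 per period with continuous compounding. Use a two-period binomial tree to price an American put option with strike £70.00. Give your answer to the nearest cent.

£4.05

Risk-neutral probability p = (e^0.09 − 0.75)/(1.5 − 0.75) = 0.3442/0.7500 = 0.4589
Terminal stock prices: S_uu = 213.8, S_ud = 106.9, S_dd = 53.44
Terminal payoffs (K − S): max(-143.8, 0) = 0, max(-36.88, 0) = 0, max(16.56, 0) = 16.56
Node u (S = 142.5): continuation = e^(−0.09)·[0.4589·0.0000 + 0.5411·0.0000] = 0.0000; exercise value = 0.0000 ≤ continuation, so V_u = 0.0000
Node d (S = 71.25): continuation = e^(−0.09)·[0.4589·0.0000 + 0.5411·16.5625] = 8.1906; exercise value = 0.0000 ≤ continuation, so V_d = 8.1906
Node 0 (S = 95): continuation = e^(−0.09)·[0.4589·0.0000 + 0.5411·8.1906] = 4.0505; exercise value = 0.0000 ≤ continuation, so V_0 = 4.0505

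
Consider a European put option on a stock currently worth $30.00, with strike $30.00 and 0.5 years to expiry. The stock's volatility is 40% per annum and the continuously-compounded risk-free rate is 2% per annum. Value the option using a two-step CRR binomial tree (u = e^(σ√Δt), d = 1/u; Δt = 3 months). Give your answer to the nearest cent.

$2.83

CRR parameters: u = e^(σ√Δt) = e^(0.4·√0.25) = 1.2214, d = 1/u = 0.8187
Per-period rate: rΔt = 0.02·0.25 = 0.005, so R = e^0.005 = 1.0050
Risk-neutral probability p = (e^0.005 − 0.8187)/(1.2214 − 0.8187) = 0.1863/0.4027 = 0.4626
Terminal stock prices: S_uu = 44.75, S_ud = 30, S_dd = 20.11
Terminal payoffs (K − S): max(-14.75, 0) = 0, max(0, 0) = 0, max(9.89, 0) = 9.89
Node u (S = 36.64): V_u = e^(−0.005)·[0.4626·0.0000 + 0.5374·0.0000] = 0.0000
Node d (S = 24.56): V_d = e^(−0.005)·[0.4626·0.0000 + 0.5374·9.8904] = 5.2885
Node 0 (S = 30): V_0 = e^(−0.005)·[0.4626·0.0000 + 0.5374·5.2885] = 2.8278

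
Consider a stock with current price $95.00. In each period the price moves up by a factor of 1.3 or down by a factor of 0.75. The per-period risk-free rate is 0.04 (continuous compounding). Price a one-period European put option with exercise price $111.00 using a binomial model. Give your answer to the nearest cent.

Risk-neutral probability p = (e^0.04 − 0.75)/(1.3 − 0.75) = 0.2908/0.5500 = 0.5287
Terminal stock prices: S_u = 123.5, S_d = 71.25
Terminal payoffs (K − S): max(-12.5, 0) = 0, max(39.75, 0) = 39.75
Node 0 (S = 95): V_0 = e^(−0.04)·[0.5287·0.0000 + 0.4713·39.7500] = 17.9978

$18.00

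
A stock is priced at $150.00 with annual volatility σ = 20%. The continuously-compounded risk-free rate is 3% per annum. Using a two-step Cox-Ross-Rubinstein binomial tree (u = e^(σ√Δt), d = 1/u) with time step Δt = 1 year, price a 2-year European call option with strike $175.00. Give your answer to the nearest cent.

CRR parameters: u = e^(σ√Δt) = e^(0.2·√1) = 1.2214, d = 1/u = 0.8187
Per-period rate: rΔt = 0.03·1 = 0.03, so R = e^0.03 = 1.0305
Risk-neutral probability p = (e^0.03 − 0.8187)/(1.2214 − 0.8187) = 0.2117/0.4027 = 0.5258
Terminal stock prices: S_uu = 223.8, S_ud = 150, S_dd = 100.5
Terminal payoffs (S − K): max(48.77, 0) = 48.77, max(-25, 0) = 0, max(-74.45, 0) = 0
Node u (S = 183.2): V_u = e^(−0.03)·[0.5258·48.7737 + 0.4742·0.0000] = 24.8871
Node d (S = 122.8): V_d = e^(−0.03)·[0.5258·0.0000 + 0.4742·0.0000] = 0.0000
Node 0 (S = 150): V_0 = e^(−0.03)·[0.5258·24.8871 + 0.4742·0.0000] = 12.6989

$12.70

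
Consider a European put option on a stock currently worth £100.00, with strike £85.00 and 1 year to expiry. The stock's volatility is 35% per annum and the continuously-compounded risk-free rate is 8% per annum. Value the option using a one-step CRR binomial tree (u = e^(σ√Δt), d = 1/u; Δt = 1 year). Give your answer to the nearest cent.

£6.30

CRR parameters: u = e^(σ√Δt) = e^(0.35·√1) = 1.4191, d = 1/u = 0.7047
Per-period rate: rΔt = 0.08·1 = 0.08, so R = e^0.08 = 1.0833
Risk-neutral probability p = (e^0.08 − 0.7047)/(1.4191 − 0.7047) = 0.3786/0.7144 = 0.5300
Terminal stock prices: S_u = 141.9, S_d = 70.47
Terminal payoffs (K − S): max(-56.91, 0) = 0, max(14.53, 0) = 14.53
Node 0 (S = 100): V_0 = e^(−0.08)·[0.5300·0.0000 + 0.4700·14.5312] = 6.3050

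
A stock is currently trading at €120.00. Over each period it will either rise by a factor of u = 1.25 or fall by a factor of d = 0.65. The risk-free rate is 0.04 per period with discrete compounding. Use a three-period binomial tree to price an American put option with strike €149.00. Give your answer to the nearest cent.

Risk-neutral probability p = (1 + 0.04 − 0.65)/(1.25 − 0.65) = 0.3900/0.6000 = 0.6500
Terminal stock prices: S_uuu = 234.4, S_uud = 121.9, S_udd = 63.38, S_ddd = 32.95
Terminal payoffs (K − S): max(-85.38, 0) = 0, max(27.12, 0) = 27.12, max(85.62, 0) = 85.62, max(116, 0) = 116
Node uu (S = 187.5): continuation = 1/1.04·[0.6500·0.0000 + 0.3500·27.1250] = 9.1286; exercise value = 0.0000 ≤ continuation, so V_uu = 9.1286
Node ud (S = 97.5): continuation = 1/1.04·[0.6500·27.1250 + 0.3500·85.6250] = 45.7692; exercise value = 51.5000 > continuation, so V_ud = 51.5000 (exercise)
Node dd (S = 50.7): continuation = 1/1.04·[0.6500·85.6250 + 0.3500·116.0450] = 92.5692; exercise value = 98.3000 > continuation, so V_dd = 98.3000 (exercise)
Node u (S = 150): continuation = 1/1.04·[0.6500·9.1286 + 0.3500·51.5000] = 23.0371; exercise value = 0.0000 ≤ continuation, so V_u = 23.0371
Node d (S = 78): continuation = 1/1.04·[0.6500·51.5000 + 0.3500·98.3000] = 65.2692; exercise value = 71.0000 > continuation, so V_d = 71.0000 (exercise)
Node 0 (S = 120): continuation = 1/1.04·[0.6500·23.0371 + 0.3500·71.0000] = 38.2924; exercise value = 29.0000 ≤ continuation, so V_0 = 38.2924

€38.29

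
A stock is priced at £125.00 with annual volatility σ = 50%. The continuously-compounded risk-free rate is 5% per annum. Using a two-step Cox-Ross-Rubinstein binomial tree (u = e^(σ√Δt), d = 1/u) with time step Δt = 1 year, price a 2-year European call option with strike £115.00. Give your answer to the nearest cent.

£41.47

CRR parameters: u = e^(σ√Δt) = e^(0.5·√1) = 1.6487, d = 1/u = 0.6065
Per-period rate: rΔt = 0.05·1 = 0.05, so R = e^0.05 = 1.0513
Risk-neutral probability p = (e^0.05 − 0.6065)/(1.6487 − 0.6065) = 0.4447/1.0422 = 0.4267
Terminal stock prices: S_uu = 339.8, S_ud = 125, S_dd = 45.98
Terminal payoffs (S − K): max(224.8, 0) = 224.8, max(10, 0) = 10, max(-69.02, 0) = 0
Node u (S = 206.1): V_u = e^(−0.05)·[0.4267·224.7852 + 0.5733·10.0000] = 96.6988
Node d (S = 75.82): V_d = e^(−0.05)·[0.4267·10.0000 + 0.5733·0.0000] = 4.0592
Node 0 (S = 125): V_0 = e^(−0.05)·[0.4267·96.6988 + 0.5733·4.0592] = 41.4659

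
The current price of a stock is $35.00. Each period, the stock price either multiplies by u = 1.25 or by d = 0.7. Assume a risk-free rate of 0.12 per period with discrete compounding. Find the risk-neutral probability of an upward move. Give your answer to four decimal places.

Risk-neutral probability p = (1 + 0.12 − 0.7)/(1.25 − 0.7) = 0.4200/0.5500 = 0.7636

p = 0.7636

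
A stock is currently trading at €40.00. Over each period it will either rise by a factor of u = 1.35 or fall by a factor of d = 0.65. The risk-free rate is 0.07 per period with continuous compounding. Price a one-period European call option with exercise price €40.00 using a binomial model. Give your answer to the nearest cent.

Risk-neutral probability p = (e^0.07 − 0.65)/(1.35 − 0.65) = 0.4225/0.7000 = 0.6036
Terminal stock prices: S_u = 54, S_d = 26
Terminal payoffs (S − K): max(14, 0) = 14, max(-14, 0) = 0
Node 0 (S = 40): V_0 = e^(−0.07)·[0.6036·14.0000 + 0.3964·0.0000] = 7.8789

€7.88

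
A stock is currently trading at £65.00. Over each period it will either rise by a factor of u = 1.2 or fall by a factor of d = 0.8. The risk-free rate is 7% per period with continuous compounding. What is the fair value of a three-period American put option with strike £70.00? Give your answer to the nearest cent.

£6.78

Risk-neutral probability p = (e^0.07 − 0.8)/(1.2 − 0.8) = 0.2725/0.4000 = 0.6813
Terminal stock prices: S_uuu = 112.3, S_uud = 74.88, S_udd = 49.92, S_ddd = 33.28
Terminal payoffs (K − S): max(-42.32, 0) = 0, max(-4.88, 0) = 0, max(20.08, 0) = 20.08, max(36.72, 0) = 36.72
Node uu (S = 93.6): continuation = e^(−0.07)·[0.6813·0.0000 + 0.3187·0.0000] = 0.0000; exercise value = 0.0000 ≤ continuation, so V_uu = 0.0000
Node ud (S = 62.4): continuation = e^(−0.07)·[0.6813·0.0000 + 0.3187·20.0800] = 5.9674; exercise value = 7.6000 > continuation, so V_ud = 7.6000 (exercise)
Node dd (S = 41.6): continuation = e^(−0.07)·[0.6813·20.0800 + 0.3187·36.7200] = 23.6676; exercise value = 28.4000 > continuation, so V_dd = 28.4000 (exercise)
Node u (S = 78): continuation = e^(−0.07)·[0.6813·0.0000 + 0.3187·7.6000] = 2.2586; exercise value = 0.0000 ≤ continuation, so V_u = 2.2586
Node d (S = 52): continuation = e^(−0.07)·[0.6813·7.6000 + 0.3187·28.4000] = 13.2676; exercise value = 18.0000 > continuation, so V_d = 18.0000 (exercise)
Node 0 (S = 65): continuation = e^(−0.07)·[0.6813·2.2586 + 0.3187·18.0000] = 6.7839; exercise value = 5.0000 ≤ continuation, so V_0 = 6.7839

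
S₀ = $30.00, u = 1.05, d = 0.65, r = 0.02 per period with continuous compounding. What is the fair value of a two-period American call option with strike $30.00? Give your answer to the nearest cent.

$2.53

Risk-neutral probability p = (e^0.02 − 0.65)/(1.05 − 0.65) = 0.3702/0.4000 = 0.9255
Terminal stock prices: S_uu = 33.08, S_ud = 20.48, S_dd = 12.68
Terminal payoffs (S − K): max(3.075, 0) = 3.075, max(-9.525, 0) = 0, max(-17.32, 0) = 0
Node u (S = 31.5): continuation = e^(−0.02)·[0.9255·3.0750 + 0.0745·0.0000] = 2.7896; exercise value = 1.5000 ≤ continuation, so V_u = 2.7896
Node d (S = 19.5): continuation = e^(−0.02)·[0.9255·0.0000 + 0.0745·0.0000] = 0.0000; exercise value = 0.0000 ≤ continuation, so V_d = 0.0000
Node 0 (S = 30): continuation = e^(−0.02)·[0.9255·2.7896 + 0.0745·0.0000] = 2.5306; exercise value = 0.0000 ≤ continuation, so V_0 = 2.5306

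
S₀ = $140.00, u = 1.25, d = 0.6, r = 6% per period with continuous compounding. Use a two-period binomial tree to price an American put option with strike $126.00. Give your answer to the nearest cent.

$15.28

Risk-neutral probability p = (e^0.06 − 0.6)/(1.25 − 0.6) = 0.4618/0.6500 = 0.7105
Terminal stock prices: S_uu = 218.8, S_ud = 105, S_dd = 50.4
Terminal payoffs (K − S): max(-92.75, 0) = 0, max(21, 0) = 21, max(75.6, 0) = 75.6
Node u (S = 175): continuation = e^(−0.06)·[0.7105·0.0000 + 0.2895·21.0000] = 5.7251; exercise value = 0.0000 ≤ continuation, so V_u = 5.7251
Node d (S = 84): continuation = e^(−0.06)·[0.7105·21.0000 + 0.2895·75.6000] = 34.6623; exercise value = 42.0000 > continuation, so V_d = 42.0000 (exercise)
Node 0 (S = 140): continuation = e^(−0.06)·[0.7105·5.7251 + 0.2895·42.0000] = 15.2811; exercise value = 0.0000 ≤ continuation, so V_0 = 15.2811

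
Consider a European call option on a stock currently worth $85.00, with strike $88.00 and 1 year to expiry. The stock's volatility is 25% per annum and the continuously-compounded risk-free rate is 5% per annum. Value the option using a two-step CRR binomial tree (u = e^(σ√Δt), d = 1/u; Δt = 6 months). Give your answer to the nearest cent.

CRR parameters: u = e^(σ√Δt) = e^(0.25·√0.5) = 1.1934, d = 1/u = 0.8380
Per-period rate: rΔt = 0.05·0.5 = 0.025, so R = e^0.025 = 1.0253
Risk-neutral probability p = (e^0.025 − 0.8380)/(1.1934 − 0.8380) = 0.1873/0.3554 = 0.5272
Terminal stock prices: S_uu = 121.1, S_ud = 85, S_dd = 59.69
Terminal payoffs (S − K): max(33.05, 0) = 33.05, max(-3, 0) = 0, max(-28.31, 0) = 0
Node u (S = 101.4): V_u = e^(−0.025)·[0.5272·33.0501 + 0.4728·0.0000] = 16.9922
Node d (S = 71.23): V_d = e^(−0.025)·[0.5272·0.0000 + 0.4728·0.0000] = 0.0000
Node 0 (S = 85): V_0 = e^(−0.025)·[0.5272·16.9922 + 0.4728·0.0000] = 8.7363

$8.74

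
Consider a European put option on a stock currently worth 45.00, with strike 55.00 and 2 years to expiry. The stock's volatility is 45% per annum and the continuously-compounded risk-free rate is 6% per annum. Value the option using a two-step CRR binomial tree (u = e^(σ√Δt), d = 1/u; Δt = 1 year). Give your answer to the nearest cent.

14.04

CRR parameters: u = e^(σ√Δt) = e^(0.45·√1) = 1.5683, d = 1/u = 0.6376
Per-period rate: rΔt = 0.06·1 = 0.06, so R = e^0.06 = 1.0618
Risk-neutral probability p = (e^0.06 − 0.6376)/(1.5683 − 0.6376) = 0.4242/0.9307 = 0.4558
Terminal stock prices: S_uu = 110.7, S_ud = 45, S_dd = 18.3
Terminal payoffs (K − S): max(-55.68, 0) = 0, max(10, 0) = 10, max(36.7, 0) = 36.7
Node u (S = 70.57): V_u = e^(−0.06)·[0.4558·0.0000 + 0.5442·10.0000] = 5.1251
Node d (S = 28.69): V_d = e^(−0.06)·[0.4558·10.0000 + 0.5442·36.7044] = 23.1038
Node 0 (S = 45): V_0 = e^(−0.06)·[0.4558·5.1251 + 0.5442·23.1038] = 14.0408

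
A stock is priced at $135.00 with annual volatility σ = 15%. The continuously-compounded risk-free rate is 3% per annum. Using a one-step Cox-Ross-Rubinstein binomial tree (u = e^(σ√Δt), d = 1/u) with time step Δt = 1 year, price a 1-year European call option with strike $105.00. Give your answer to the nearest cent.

CRR parameters: u = e^(σ√Δt) = e^(0.15·√1) = 1.1618, d = 1/u = 0.8607
Per-period rate: rΔt = 0.03·1 = 0.03, so R = e^0.03 = 1.0305
Risk-neutral probability p = (e^0.03 − 0.8607)/(1.1618 − 0.8607) = 0.1697/0.3011 = 0.5637
Terminal stock prices: S_u = 156.8, S_d = 116.2
Terminal payoffs (S − K): max(51.85, 0) = 51.85, max(11.2, 0) = 11.2
Node 0 (S = 135): V_0 = e^(−0.03)·[0.5637·51.8476 + 0.4363·11.1956] = 33.1032

$33.10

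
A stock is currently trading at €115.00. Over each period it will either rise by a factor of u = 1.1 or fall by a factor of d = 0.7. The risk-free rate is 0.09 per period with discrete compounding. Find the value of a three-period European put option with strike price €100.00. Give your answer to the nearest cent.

€0.20

Risk-neutral probability p = (1 + 0.09 − 0.7)/(1.1 − 0.7) = 0.3900/0.4000 = 0.9750
Terminal stock prices: S_uuu = 153.1, S_uud = 97.41, S_udd = 61.98, S_ddd = 39.44
Terminal payoffs (K − S): max(-53.07, 0) = 0, max(2.595, 0) = 2.595, max(38.02, 0) = 38.02, max(60.56, 0) = 60.56
Node uu (S = 139.2): V_uu = 1/1.09·[0.9750·0.0000 + 0.0250·2.5950] = 0.0595
Node ud (S = 88.55): V_ud = 1/1.09·[0.9750·2.5950 + 0.0250·38.0150] = 3.1931
Node dd (S = 56.35): V_dd = 1/1.09·[0.9750·38.0150 + 0.0250·60.5550] = 35.3931
Node u (S = 126.5): V_u = 1/1.09·[0.9750·0.0595 + 0.0250·3.1931] = 0.1265
Node d (S = 80.5): V_d = 1/1.09·[0.9750·3.1931 + 0.0250·35.3931] = 3.6680
Node 0 (S = 115): V_0 = 1/1.09·[0.9750·0.1265 + 0.0250·3.6680] = 0.1973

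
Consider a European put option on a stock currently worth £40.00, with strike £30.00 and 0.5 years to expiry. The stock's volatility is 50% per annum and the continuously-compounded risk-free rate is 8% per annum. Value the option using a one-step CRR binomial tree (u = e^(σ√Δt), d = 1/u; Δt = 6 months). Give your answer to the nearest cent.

£0.98

CRR parameters: u = e^(σ√Δt) = e^(0.5·√0.5) = 1.4241, d = 1/u = 0.7022
Per-period rate: rΔt = 0.08·0.5 = 0.04, so R = e^0.04 = 1.0408
Risk-neutral probability p = (e^0.04 − 0.7022)/(1.4241 − 0.7022) = 0.3386/0.7219 = 0.4691
Terminal stock prices: S_u = 56.96, S_d = 28.09
Terminal payoffs (K − S): max(-26.96, 0) = 0, max(1.912, 0) = 1.912
Node 0 (S = 40): V_0 = e^(−0.04)·[0.4691·0.0000 + 0.5309·1.9125] = 0.9756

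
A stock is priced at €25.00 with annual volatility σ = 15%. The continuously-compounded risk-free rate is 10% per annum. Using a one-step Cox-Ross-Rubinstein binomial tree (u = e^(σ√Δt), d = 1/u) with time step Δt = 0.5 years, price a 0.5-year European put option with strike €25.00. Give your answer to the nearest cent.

CRR parameters: u = e^(σ√Δt) = e^(0.15·√0.5) = 1.1119, d = 1/u = 0.8994
Per-period rate: rΔt = 0.1·0.5 = 0.05, so R = e^0.05 = 1.0513
Risk-neutral probability p = (e^0.05 − 0.8994)/(1.1119 − 0.8994) = 0.1519/0.2125 = 0.7148
Terminal stock prices: S_u = 27.8, S_d = 22.48
Terminal payoffs (K − S): max(-2.797, 0) = 0, max(2.516, 0) = 2.516
Node 0 (S = 25): V_0 = e^(−0.05)·[0.7148·0.0000 + 0.2852·2.5159] = 0.6827

€0.68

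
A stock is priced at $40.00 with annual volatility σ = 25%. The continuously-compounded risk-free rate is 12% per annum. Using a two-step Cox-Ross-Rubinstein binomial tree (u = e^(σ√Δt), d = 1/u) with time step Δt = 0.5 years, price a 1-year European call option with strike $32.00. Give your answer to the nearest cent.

$12.09

CRR parameters: u = e^(σ√Δt) = e^(0.25·√0.5) = 1.1934, d = 1/u = 0.8380
Per-period rate: rΔt = 0.12·0.5 = 0.06, so R = e^0.06 = 1.0618
Risk-neutral probability p = (e^0.06 − 0.8380)/(1.1934 − 0.8380) = 0.2239/0.3554 = 0.6299
Terminal stock prices: S_uu = 56.96, S_ud = 40, S_dd = 28.09
Terminal payoffs (S − K): max(24.96, 0) = 24.96, max(8, 0) = 8, max(-3.912, 0) = 0
Node u (S = 47.73): V_u = e^(−0.06)·[0.6299·24.9648 + 0.3701·8.0000] = 17.5981
Node d (S = 33.52): V_d = e^(−0.06)·[0.6299·8.0000 + 0.3701·0.0000] = 4.7458
Node 0 (S = 40): V_0 = e^(−0.06)·[0.6299·17.5981 + 0.3701·4.7458] = 12.0938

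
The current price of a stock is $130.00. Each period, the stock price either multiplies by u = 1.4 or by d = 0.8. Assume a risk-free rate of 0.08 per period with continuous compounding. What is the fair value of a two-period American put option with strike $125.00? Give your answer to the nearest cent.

Risk-neutral probability p = (e^0.08 − 0.8)/(1.4 − 0.8) = 0.2833/0.6000 = 0.4721
Terminal stock prices: S_uu = 254.8, S_ud = 145.6, S_dd = 83.2
Terminal payoffs (K − S): max(-129.8, 0) = 0, max(-20.6, 0) = 0, max(41.8, 0) = 41.8
Node u (S = 182): continuation = e^(−0.08)·[0.4721·0.0000 + 0.5279·0.0000] = 0.0000; exercise value = 0.0000 ≤ continuation, so V_u = 0.0000
Node d (S = 104): continuation = e^(−0.08)·[0.4721·0.0000 + 0.5279·41.8000] = 20.3679; exercise value = 21.0000 > continuation, so V_d = 21.0000 (exercise)
Node 0 (S = 130): continuation = e^(−0.08)·[0.4721·0.0000 + 0.5279·21.0000] = 10.2327; exercise value = 0.0000 ≤ continuation, so V_0 = 10.2327

$10.23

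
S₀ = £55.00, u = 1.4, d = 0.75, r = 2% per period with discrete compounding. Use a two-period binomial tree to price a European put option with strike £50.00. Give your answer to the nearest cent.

Risk-neutral probability p = (1 + 0.02 − 0.75)/(1.4 − 0.75) = 0.2700/0.6500 = 0.4154
Terminal stock prices: S_uu = 107.8, S_ud = 57.75, S_dd = 30.94
Terminal payoffs (K − S): max(-57.8, 0) = 0, max(-7.75, 0) = 0, max(19.06, 0) = 19.06
Node u (S = 77): V_u = 1/1.02·[0.4154·0.0000 + 0.5846·0.0000] = 0.0000
Node d (S = 41.25): V_d = 1/1.02·[0.4154·0.0000 + 0.5846·19.0625] = 10.9257
Node 0 (S = 55): V_0 = 1/1.02·[0.4154·0.0000 + 0.5846·10.9257] = 6.2621

£6.26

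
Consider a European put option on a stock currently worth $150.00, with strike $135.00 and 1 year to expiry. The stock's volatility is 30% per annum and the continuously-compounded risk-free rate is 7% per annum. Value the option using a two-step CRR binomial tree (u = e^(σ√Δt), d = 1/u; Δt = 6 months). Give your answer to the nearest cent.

$7.58

CRR parameters: u = e^(σ√Δt) = e^(0.3·√0.5) = 1.2363, d = 1/u = 0.8089
Per-period rate: rΔt = 0.07·0.5 = 0.035, so R = e^0.035 = 1.0356
Risk-neutral probability p = (e^0.035 − 0.8089)/(1.2363 − 0.8089) = 0.2268/0.4275 = 0.5305
Terminal stock prices: S_uu = 229.3, S_ud = 150, S_dd = 98.14
Terminal payoffs (K − S): max(-94.27, 0) = 0, max(-15, 0) = 0, max(36.86, 0) = 36.86
Node u (S = 185.4): V_u = e^(−0.035)·[0.5305·0.0000 + 0.4695·0.0000] = 0.0000
Node d (S = 121.3): V_d = e^(−0.035)·[0.5305·0.0000 + 0.4695·36.8623] = 16.7118
Node 0 (S = 150): V_0 = e^(−0.035)·[0.5305·0.0000 + 0.4695·16.7118] = 7.5764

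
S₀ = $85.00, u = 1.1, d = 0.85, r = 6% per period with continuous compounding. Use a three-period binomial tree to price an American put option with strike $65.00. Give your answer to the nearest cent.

Risk-neutral probability p = (e^0.06 − 0.85)/(1.1 − 0.85) = 0.2118/0.2500 = 0.8473
Terminal stock prices: S_uuu = 113.1, S_uud = 87.42, S_udd = 67.55, S_ddd = 52.2
Terminal payoffs (K − S): max(-48.14, 0) = 0, max(-22.42, 0) = 0, max(-2.554, 0) = 0, max(12.8, 0) = 12.8
Node uu (S = 102.9): continuation = e^(−0.06)·[0.8473·0.0000 + 0.1527·0.0000] = 0.0000; exercise value = 0.0000 ≤ continuation, so V_uu = 0.0000
Node ud (S = 79.48): continuation = e^(−0.06)·[0.8473·0.0000 + 0.1527·0.0000] = 0.0000; exercise value = 0.0000 ≤ continuation, so V_ud = 0.0000
Node dd (S = 61.41): continuation = e^(−0.06)·[0.8473·0.0000 + 0.1527·12.7994] = 1.8401; exercise value = 3.5875 > continuation, so V_dd = 3.5875 (exercise)
Node u (S = 93.5): continuation = e^(−0.06)·[0.8473·0.0000 + 0.1527·0.0000] = 0.0000; exercise value = 0.0000 ≤ continuation, so V_u = 0.0000
Node d (S = 72.25): continuation = e^(−0.06)·[0.8473·0.0000 + 0.1527·3.5875] = 0.5158; exercise value = 0.0000 ≤ continuation, so V_d = 0.5158
Node 0 (S = 85): continuation = e^(−0.06)·[0.8473·0.0000 + 0.1527·0.5158] = 0.0741; exercise value = 0.0000 ≤ continuation, so V_0 = 0.0741

$0.07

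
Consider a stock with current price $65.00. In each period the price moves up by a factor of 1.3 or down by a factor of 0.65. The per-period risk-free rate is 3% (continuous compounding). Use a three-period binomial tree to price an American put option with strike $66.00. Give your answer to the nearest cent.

$12.34

Risk-neutral probability p = (e^0.03 − 0.65)/(1.3 − 0.65) = 0.3805/0.6500 = 0.5853
Terminal stock prices: S_uuu = 142.8, S_uud = 71.4, S_udd = 35.7, S_ddd = 17.85
Terminal payoffs (K − S): max(-76.81, 0) = 0, max(-5.403, 0) = 0, max(30.3, 0) = 30.3, max(48.15, 0) = 48.15
Node uu (S = 109.9): continuation = e^(−0.03)·[0.5853·0.0000 + 0.4147·0.0000] = 0.0000; exercise value = 0.0000 ≤ continuation, so V_uu = 0.0000
Node ud (S = 54.93): continuation = e^(−0.03)·[0.5853·0.0000 + 0.4147·30.2987] = 12.1931; exercise value = 11.0750 ≤ continuation, so V_ud = 12.1931
Node dd (S = 27.46): continuation = e^(−0.03)·[0.5853·30.2987 + 0.4147·48.1494] = 36.5869; exercise value = 38.5375 > continuation, so V_dd = 38.5375 (exercise)
Node u (S = 84.5): continuation = e^(−0.03)·[0.5853·0.0000 + 0.4147·12.1931] = 4.9069; exercise value = 0.0000 ≤ continuation, so V_u = 4.9069
Node d (S = 42.25): continuation = e^(−0.03)·[0.5853·12.1931 + 0.4147·38.5375] = 22.4345; exercise value = 23.7500 > continuation, so V_d = 23.7500 (exercise)
Node 0 (S = 65): continuation = e^(−0.03)·[0.5853·4.9069 + 0.4147·23.7500] = 12.3449; exercise value = 1.0000 ≤ continuation, so V_0 = 12.3449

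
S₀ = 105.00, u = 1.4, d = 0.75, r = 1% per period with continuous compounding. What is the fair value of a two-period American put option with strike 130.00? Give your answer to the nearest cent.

Risk-neutral probability p = (e^0.01 − 0.75)/(1.4 − 0.75) = 0.2601/0.6500 = 0.4001
Terminal stock prices: S_uu = 205.8, S_ud = 110.2, S_dd = 59.06
Terminal payoffs (K − S): max(-75.8, 0) = 0, max(19.75, 0) = 19.75, max(70.94, 0) = 70.94
Node u (S = 147): continuation = e^(−0.01)·[0.4001·0.0000 + 0.5999·19.7500] = 11.7306; exercise value = 0.0000 ≤ continuation, so V_u = 11.7306
Node d (S = 78.75): continuation = e^(−0.01)·[0.4001·19.7500 + 0.5999·70.9375] = 49.9565; exercise value = 51.2500 > continuation, so V_d = 51.2500 (exercise)
Node 0 (S = 105): continuation = e^(−0.01)·[0.4001·11.7306 + 0.5999·51.2500] = 35.0866; exercise value = 25.0000 ≤ continuation, so V_0 = 35.0866

35.09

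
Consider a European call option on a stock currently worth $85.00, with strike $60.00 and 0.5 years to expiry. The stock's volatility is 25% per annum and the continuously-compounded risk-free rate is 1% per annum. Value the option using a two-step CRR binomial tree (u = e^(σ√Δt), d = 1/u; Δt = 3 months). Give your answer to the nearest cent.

CRR parameters: u = e^(σ√Δt) = e^(0.25·√0.25) = 1.1331, d = 1/u = 0.8825
Per-period rate: rΔt = 0.01·0.25 = 0.0025, so R = e^0.0025 = 1.0025
Risk-neutral probability p = (e^0.0025 − 0.8825)/(1.1331 − 0.8825) = 0.1200/0.2507 = 0.4788
Terminal stock prices: S_uu = 109.1, S_ud = 85, S_dd = 66.2
Terminal payoffs (S − K): max(49.14, 0) = 49.14, max(25, 0) = 25, max(6.198, 0) = 6.198
Node u (S = 96.32): V_u = e^(−0.0025)·[0.4788·49.1422 + 0.5212·25.0000] = 36.4674
Node d (S = 75.01): V_d = e^(−0.0025)·[0.4788·25.0000 + 0.5212·6.1981] = 15.1620
Node 0 (S = 85): V_0 = e^(−0.0025)·[0.4788·36.4674 + 0.5212·15.1620] = 25.2993

$25.30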